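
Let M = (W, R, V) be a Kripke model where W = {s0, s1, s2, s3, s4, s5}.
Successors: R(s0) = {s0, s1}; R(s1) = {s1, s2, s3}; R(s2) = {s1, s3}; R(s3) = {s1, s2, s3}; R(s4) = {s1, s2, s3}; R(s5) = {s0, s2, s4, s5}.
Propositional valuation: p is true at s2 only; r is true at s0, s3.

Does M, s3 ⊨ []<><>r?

Recall that []ψ holds at a world iff ψ holds at every accessible world, and <>ψ holds iff ψ holds at some accessible world.
At s3: []<><>r requires <><>r at every successor {s1, s2, s3}.
    At s1: <><>r requires <>r at some successor in {s1, s2, s3}.
      <>r holds at s1, so <><>r is true at s1.
    At s2: <><>r requires <>r at some successor in {s1, s3}.
      <>r holds at s1, so <><>r is true at s2.
    At s3: <><>r requires <>r at some successor in {s1, s2, s3}.
      <>r holds at s1, so <><>r is true at s3.
So []<><>r is true at s3.

Yes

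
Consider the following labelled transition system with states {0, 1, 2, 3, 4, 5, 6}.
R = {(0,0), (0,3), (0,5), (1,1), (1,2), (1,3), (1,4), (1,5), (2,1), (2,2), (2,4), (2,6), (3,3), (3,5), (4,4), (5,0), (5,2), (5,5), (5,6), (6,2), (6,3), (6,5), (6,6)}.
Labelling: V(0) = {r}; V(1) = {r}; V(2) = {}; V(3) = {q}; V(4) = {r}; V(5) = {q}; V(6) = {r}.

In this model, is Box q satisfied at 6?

At 6: Box q requires q at every successor {2, 3, 5, 6}.
  q fails at 2, so Box q is false at 6.

No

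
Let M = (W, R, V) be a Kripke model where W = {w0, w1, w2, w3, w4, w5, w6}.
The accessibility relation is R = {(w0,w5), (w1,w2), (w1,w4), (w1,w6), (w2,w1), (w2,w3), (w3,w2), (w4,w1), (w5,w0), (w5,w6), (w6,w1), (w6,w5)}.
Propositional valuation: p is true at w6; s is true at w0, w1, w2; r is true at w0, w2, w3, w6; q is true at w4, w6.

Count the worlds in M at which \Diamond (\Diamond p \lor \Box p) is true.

Recall that \Box ψ holds at a world iff ψ holds at every accessible world, and \Diamond ψ holds iff ψ holds at some accessible world.
Let φ = \Diamond (\Diamond p \lor \Box p). Evaluate φ at each world:
  w0 (successors {w5}): φ is true.
  w1 (successors {w2, w4, w6}): φ is false.
  w2 (successors {w1, w3}): φ is true.
  w3 (successors {w2}): φ is false.
  w4 (successors {w1}): φ is true.
  w5 (successors {w0, w6}): φ is false.
  w6 (successors {w1, w5}): φ is true.
For instance, at w6:
  At w6: \Diamond (\Diamond p \lor \Box p) requires \Diamond p \lor \Box p at some successor in {w1, w5}.
    \Diamond p \lor \Box p holds at w1, so \Diamond (\Diamond p \lor \Box p) is true at w6.
      At w1: \Diamond p is true, \Box p is false, so \Diamond p \lor \Box p is true.
Satisfying worlds: {w0, w2, w4, w6}

4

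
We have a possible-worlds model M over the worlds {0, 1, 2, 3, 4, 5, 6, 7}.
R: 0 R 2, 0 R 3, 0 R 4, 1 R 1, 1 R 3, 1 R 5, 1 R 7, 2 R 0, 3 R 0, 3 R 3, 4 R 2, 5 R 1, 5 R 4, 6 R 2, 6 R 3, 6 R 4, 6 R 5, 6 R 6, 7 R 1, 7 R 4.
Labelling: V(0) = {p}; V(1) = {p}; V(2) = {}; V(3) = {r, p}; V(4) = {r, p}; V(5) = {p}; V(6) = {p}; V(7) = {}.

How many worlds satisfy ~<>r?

2

Let φ = ~<>r. Evaluate φ at each world:
  0 (successors {2, 3, 4}): φ is false.
  1 (successors {1, 3, 5, 7}): φ is false.
  2 (successors {0}): φ is true.
  3 (successors {0, 3}): φ is false.
  4 (successors {2}): φ is true.
  5 (successors {1, 4}): φ is false.
  6 (successors {2, 3, 4, 5, 6}): φ is false.
  7 (successors {1, 4}): φ is false.
For instance, at 1:
  At 1: <>r is true, so ~<>r is false.
    At 1: <>r requires r at some successor in {1, 3, 5, 7}.
      r holds at 3, so <>r is true at 1.
Satisfying worlds: {2, 4}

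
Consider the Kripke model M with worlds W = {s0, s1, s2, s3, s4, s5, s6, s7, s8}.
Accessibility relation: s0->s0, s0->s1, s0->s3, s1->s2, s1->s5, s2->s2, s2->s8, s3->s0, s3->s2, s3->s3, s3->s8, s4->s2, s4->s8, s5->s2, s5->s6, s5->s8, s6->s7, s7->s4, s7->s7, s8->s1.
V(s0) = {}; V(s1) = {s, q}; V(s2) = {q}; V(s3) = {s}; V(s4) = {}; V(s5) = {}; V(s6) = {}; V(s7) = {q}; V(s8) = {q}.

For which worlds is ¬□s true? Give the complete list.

s0, s1, s2, s3, s4, s5, s6, s7

Let φ = ¬□s. Evaluate φ at each world:
  s0 (successors {s0, s1, s3}): φ is true.
  s1 (successors {s2, s5}): φ is true.
  s2 (successors {s2, s8}): φ is true.
  s3 (successors {s0, s2, s3, s8}): φ is true.
  s4 (successors {s2, s8}): φ is true.
  s5 (successors {s2, s6, s8}): φ is true.
  s6 (successors {s7}): φ is true.
  s7 (successors {s4, s7}): φ is true.
  s8 (successors {s1}): φ is false.
For instance, at s4:
  At s4: □s is false, so ¬□s is true.
    At s4: □s requires s at every successor {s2, s8}.
      s fails at s2, so □s is false at s4.
Satisfying worlds: {s0, s1, s2, s3, s4, s5, s6, s7}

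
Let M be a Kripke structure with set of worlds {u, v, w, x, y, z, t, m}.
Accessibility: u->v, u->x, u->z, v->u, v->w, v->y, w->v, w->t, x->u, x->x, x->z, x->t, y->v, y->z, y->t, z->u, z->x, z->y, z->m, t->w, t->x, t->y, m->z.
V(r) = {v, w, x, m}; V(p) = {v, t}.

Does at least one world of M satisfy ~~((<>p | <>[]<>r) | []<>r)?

Yes

Recall that []ψ holds at a world iff ψ holds at every accessible world, and <>ψ holds iff ψ holds at some accessible world.
Let φ = ~~((<>p | <>[]<>r) | []<>r). Evaluate φ at each world:
  u (successors {v, x, z}): φ is true.
  v (successors {u, w, y}): φ is true.
  w (successors {v, t}): φ is true.
  x (successors {u, x, z, t}): φ is true.
  y (successors {v, z, t}): φ is true.
  z (successors {u, x, y, m}): φ is true.
  t (successors {w, x, y}): φ is true.
  m (successors {z}): φ is true.
Detail at u (witness):
  At u: ~((<>p | <>[]<>r) | []<>r) is false, so ~~((<>p | <>[]<>r) | []<>r) is true.
    At u: (<>p | <>[]<>r) | []<>r is true, so ~((<>p | <>[]<>r) | []<>r) is false.
      At u: <>p | <>[]<>r is true, []<>r is true, so (<>p | <>[]<>r) | []<>r is true.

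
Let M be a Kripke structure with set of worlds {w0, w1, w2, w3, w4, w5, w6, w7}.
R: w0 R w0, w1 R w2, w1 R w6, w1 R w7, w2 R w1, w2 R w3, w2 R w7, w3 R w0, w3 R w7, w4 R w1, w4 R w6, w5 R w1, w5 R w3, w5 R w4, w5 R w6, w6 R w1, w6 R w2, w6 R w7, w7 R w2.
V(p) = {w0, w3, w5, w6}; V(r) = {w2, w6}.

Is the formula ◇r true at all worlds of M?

Let φ = ◇r. Evaluate φ at each world:
  w0 (successors {w0}): φ is false.
  w1 (successors {w2, w6, w7}): φ is true.
  w2 (successors {w1, w3, w7}): φ is false.
  w3 (successors {w0, w7}): φ is false.
  w4 (successors {w1, w6}): φ is true.
  w5 (successors {w1, w3, w4, w6}): φ is true.
  w6 (successors {w1, w2, w7}): φ is true.
  w7 (successors {w2}): φ is true.
Detail at w0 (counterexample):
  At w0: ◇r requires r at some successor in {w0}.
    At w0: r is false.
  So ◇r is false at w0.

No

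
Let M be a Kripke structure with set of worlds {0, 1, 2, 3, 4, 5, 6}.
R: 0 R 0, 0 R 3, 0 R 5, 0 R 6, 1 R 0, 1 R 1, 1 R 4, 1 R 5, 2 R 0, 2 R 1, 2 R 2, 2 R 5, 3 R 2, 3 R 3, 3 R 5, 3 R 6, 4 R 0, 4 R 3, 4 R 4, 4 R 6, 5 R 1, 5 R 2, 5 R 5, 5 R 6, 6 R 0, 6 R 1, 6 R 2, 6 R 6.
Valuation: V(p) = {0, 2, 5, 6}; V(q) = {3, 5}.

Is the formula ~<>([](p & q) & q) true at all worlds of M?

Yes

Recall that []ψ holds at a world iff ψ holds at every accessible world, and <>ψ holds iff ψ holds at some accessible world.
Let φ = ~<>([](p & q) & q). Evaluate φ at each world:
  0 (successors {0, 3, 5, 6}): φ is true.
  1 (successors {0, 1, 4, 5}): φ is true.
  2 (successors {0, 1, 2, 5}): φ is true.
  3 (successors {2, 3, 5, 6}): φ is true.
  4 (successors {0, 3, 4, 6}): φ is true.
  5 (successors {1, 2, 5, 6}): φ is true.
  6 (successors {0, 1, 2, 6}): φ is true.
For instance, at 2:
  At 2: <>([](p & q) & q) is false, so ~<>([](p & q) & q) is true.
    At 2: <>([](p & q) & q) requires [](p & q) & q at some successor in {0, 1, 2, 5}.
      At 0: [](p & q) & q is false.
      At 1: [](p & q) & q is false.
      At 2: [](p & q) & q is false.
      At 5: [](p & q) & q is false.
    So <>([](p & q) & q) is false at 2.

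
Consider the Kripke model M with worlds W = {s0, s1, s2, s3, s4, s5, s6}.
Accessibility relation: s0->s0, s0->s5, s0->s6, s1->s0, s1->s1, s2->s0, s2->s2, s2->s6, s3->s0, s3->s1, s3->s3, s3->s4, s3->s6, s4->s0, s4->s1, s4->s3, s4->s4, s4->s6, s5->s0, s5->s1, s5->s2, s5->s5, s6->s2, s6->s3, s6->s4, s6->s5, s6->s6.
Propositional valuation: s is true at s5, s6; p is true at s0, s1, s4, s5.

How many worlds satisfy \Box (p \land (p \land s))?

Let φ = \Box (p \land (p \land s)). Evaluate φ at each world:
  s0 (successors {s0, s5, s6}): φ is false.
  s1 (successors {s0, s1}): φ is false.
  s2 (successors {s0, s2, s6}): φ is false.
  s3 (successors {s0, s1, s3, s4, s6}): φ is false.
  s4 (successors {s0, s1, s3, s4, s6}): φ is false.
  s5 (successors {s0, s1, s2, s5}): φ is false.
  s6 (successors {s2, s3, s4, s5, s6}): φ is false.
For instance, at s3:
  At s3: \Box (p \land (p \land s)) requires p \land (p \land s) at every successor {s0, s1, s3, s4, s6}.
    p \land (p \land s) fails at s0, so \Box (p \land (p \land s)) is false at s3.
Satisfying worlds: none.

0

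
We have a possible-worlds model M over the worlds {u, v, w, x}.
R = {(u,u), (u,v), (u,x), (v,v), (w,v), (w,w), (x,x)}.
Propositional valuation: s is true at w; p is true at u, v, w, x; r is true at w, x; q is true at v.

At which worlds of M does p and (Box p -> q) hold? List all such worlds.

v

Let φ = p and (Box p -> q). Evaluate φ at each world:
  u (successors {u, v, x}): φ is false.
  v (successors {v}): φ is true.
  w (successors {v, w}): φ is false.
  x (successors {x}): φ is false.
For instance, at w:
  At w: p is true, Box p -> q is false, so p and (Box p -> q) is false.
    At w: Box p is true, q is false, so Box p -> q is false.
      At w: Box p requires p at every successor {v, w}.
        At v: p is true.
        At w: p is true.
      So Box p is true at w.
Satisfying worlds: {v}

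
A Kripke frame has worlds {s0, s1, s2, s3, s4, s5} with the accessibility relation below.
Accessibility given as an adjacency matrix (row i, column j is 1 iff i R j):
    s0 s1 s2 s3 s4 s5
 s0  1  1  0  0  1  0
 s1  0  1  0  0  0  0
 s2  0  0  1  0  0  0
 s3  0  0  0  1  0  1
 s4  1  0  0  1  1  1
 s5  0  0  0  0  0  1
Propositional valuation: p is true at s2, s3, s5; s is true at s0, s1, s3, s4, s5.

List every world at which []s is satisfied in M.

Recall that []ψ holds at a world iff ψ holds at every accessible world, and <>ψ holds iff ψ holds at some accessible world.
Let φ = []s. Evaluate φ at each world:
  s0 (successors {s0, s1, s4}): φ is true.
  s1 (successors {s1}): φ is true.
  s2 (successors {s2}): φ is false.
  s3 (successors {s3, s5}): φ is true.
  s4 (successors {s0, s3, s4, s5}): φ is true.
  s5 (successors {s5}): φ is true.
For instance, at s3:
  At s3: []s requires s at every successor {s3, s5}.
    At s3: s is true.
    At s5: s is true.
  So []s is true at s3.
Satisfying worlds: {s0, s1, s3, s4, s5}

s0, s1, s3, s4, s5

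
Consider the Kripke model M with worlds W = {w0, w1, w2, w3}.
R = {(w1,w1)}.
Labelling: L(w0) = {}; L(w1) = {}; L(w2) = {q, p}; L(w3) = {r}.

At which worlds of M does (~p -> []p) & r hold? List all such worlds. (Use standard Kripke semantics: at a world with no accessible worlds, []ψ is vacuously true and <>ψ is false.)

Let φ = (~p -> []p) & r. Evaluate φ at each world:
  w0 (successors ∅): φ is false.
  w1 (successors {w1}): φ is false.
  w2 (successors ∅): φ is false.
  w3 (successors ∅): φ is true.
For instance, at w1:
  At w1: ~p -> []p is false, r is false, so (~p -> []p) & r is false.
    At w1: ~p is true, []p is false, so ~p -> []p is false.
      At w1: []p requires p at every successor {w1}.
        p fails at w1, so []p is false at w1.
Satisfying worlds: {w3}

w3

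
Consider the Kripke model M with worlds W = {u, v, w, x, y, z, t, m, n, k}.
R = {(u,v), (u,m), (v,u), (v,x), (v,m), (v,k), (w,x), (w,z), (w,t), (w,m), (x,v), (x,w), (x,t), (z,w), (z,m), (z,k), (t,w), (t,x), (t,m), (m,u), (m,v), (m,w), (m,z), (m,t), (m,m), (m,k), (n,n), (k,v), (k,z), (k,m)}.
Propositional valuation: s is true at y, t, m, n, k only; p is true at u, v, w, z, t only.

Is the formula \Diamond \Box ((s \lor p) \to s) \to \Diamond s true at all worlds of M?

Let φ = \Diamond \Box ((s \lor p) \to s) \to \Diamond s. Evaluate φ at each world:
  u (successors {v, m}): φ is true.
  v (successors {u, x, m, k}): φ is true.
  w (successors {x, z, t, m}): φ is true.
  x (successors {v, w, t}): φ is true.
  y (successors ∅): φ is true.
  z (successors {w, m, k}): φ is true.
  t (successors {w, x, m}): φ is true.
  m (successors {u, v, w, z, t, m, k}): φ is true.
  n (successors {n}): φ is true.
  k (successors {v, z, m}): φ is true.
For instance, at w:
  At w: \Diamond \Box ((s \lor p) \to s) is false, \Diamond s is true, so \Diamond \Box ((s \lor p) \to s) \to \Diamond s is true.
    At w: \Diamond \Box ((s \lor p) \to s) requires \Box ((s \lor p) \to s) at some successor in {x, z, t, m}.
      At x: \Box ((s \lor p) \to s) is false.
      At z: \Box ((s \lor p) \to s) is false.
      At t: \Box ((s \lor p) \to s) is false.
      At m: \Box ((s \lor p) \to s) is false.
    So \Diamond \Box ((s \lor p) \to s) is false at w.
    At w: \Diamond s requires s at some successor in {x, z, t, m}.
      s holds at t, so \Diamond s is true at w.

Yes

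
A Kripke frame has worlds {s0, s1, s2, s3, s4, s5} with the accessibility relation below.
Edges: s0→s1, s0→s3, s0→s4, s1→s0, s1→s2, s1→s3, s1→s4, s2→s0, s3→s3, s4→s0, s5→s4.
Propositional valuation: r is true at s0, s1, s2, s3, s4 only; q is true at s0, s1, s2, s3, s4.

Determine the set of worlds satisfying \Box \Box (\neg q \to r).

Let φ = \Box \Box (\neg q \to r). Evaluate φ at each world:
  s0 (successors {s1, s3, s4}): φ is true.
  s1 (successors {s0, s2, s3, s4}): φ is true.
  s2 (successors {s0}): φ is true.
  s3 (successors {s3}): φ is true.
  s4 (successors {s0}): φ is true.
  s5 (successors {s4}): φ is true.
For instance, at s4:
  At s4: \Box \Box (\neg q \to r) requires \Box (\neg q \to r) at every successor {s0}.
      At s0: \Box (\neg q \to r) requires \neg q \to r at every successor {s1, s3, s4}.
        At s1: \neg q \to r is true.
        At s3: \neg q \to r is true.
        At s4: \neg q \to r is true.
      So \Box (\neg q \to r) is true at s0.
  So \Box \Box (\neg q \to r) is true at s4.
Satisfying worlds: {s0, s1, s2, s3, s4, s5}

s0, s1, s2, s3, s4, s5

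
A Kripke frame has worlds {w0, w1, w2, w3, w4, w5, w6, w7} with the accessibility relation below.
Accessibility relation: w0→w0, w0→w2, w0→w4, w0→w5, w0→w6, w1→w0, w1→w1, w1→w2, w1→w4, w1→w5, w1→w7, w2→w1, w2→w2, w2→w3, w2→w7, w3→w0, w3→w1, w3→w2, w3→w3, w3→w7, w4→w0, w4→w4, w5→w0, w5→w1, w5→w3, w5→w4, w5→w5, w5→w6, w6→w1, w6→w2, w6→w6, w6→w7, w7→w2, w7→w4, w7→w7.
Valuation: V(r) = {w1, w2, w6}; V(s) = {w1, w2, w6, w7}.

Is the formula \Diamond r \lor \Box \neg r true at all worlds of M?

Yes

Let φ = \Diamond r \lor \Box \neg r. Evaluate φ at each world:
  w0 (successors {w0, w2, w4, w5, w6}): φ is true.
  w1 (successors {w0, w1, w2, w4, w5, w7}): φ is true.
  w2 (successors {w1, w2, w3, w7}): φ is true.
  w3 (successors {w0, w1, w2, w3, w7}): φ is true.
  w4 (successors {w0, w4}): φ is true.
  w5 (successors {w0, w1, w3, w4, w5, w6}): φ is true.
  w6 (successors {w1, w2, w6, w7}): φ is true.
  w7 (successors {w2, w4, w7}): φ is true.
For instance, at w1:
  At w1: \Diamond r is true, \Box \neg r is false, so \Diamond r \lor \Box \neg r is true.
    At w1: \Diamond r requires r at some successor in {w0, w1, w2, w4, w5, w7}.
      r holds at w1, so \Diamond r is true at w1.
    At w1: \Box \neg r requires \neg r at every successor {w0, w1, w2, w4, w5, w7}.
      \neg r fails at w1, so \Box \neg r is false at w1.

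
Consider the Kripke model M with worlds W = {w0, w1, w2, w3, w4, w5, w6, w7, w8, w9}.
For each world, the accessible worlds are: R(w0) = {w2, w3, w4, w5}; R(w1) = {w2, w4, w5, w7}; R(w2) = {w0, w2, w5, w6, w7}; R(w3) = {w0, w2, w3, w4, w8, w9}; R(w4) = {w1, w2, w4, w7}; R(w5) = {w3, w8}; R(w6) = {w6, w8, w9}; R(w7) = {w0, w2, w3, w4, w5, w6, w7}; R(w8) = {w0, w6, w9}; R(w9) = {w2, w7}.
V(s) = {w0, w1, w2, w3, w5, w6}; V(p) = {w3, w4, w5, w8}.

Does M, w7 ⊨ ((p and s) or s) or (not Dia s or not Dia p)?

At w7: (p and s) or s is false, not Dia s or not Dia p is false, so ((p and s) or s) or (not Dia s or not Dia p) is false.
  At w7: not Dia s is false, not Dia p is false, so not Dia s or not Dia p is false.
    At w7: Dia s is true, so not Dia s is false.
      At w7: Dia s requires s at some successor in {w0, w2, w3, w4, w5, w6, w7}.
        s holds at w0, so Dia s is true at w7.
    At w7: Dia p is true, so not Dia p is false.
      At w7: Dia p requires p at some successor in {w0, w2, w3, w4, w5, w6, w7}.
        p holds at w3, so Dia p is true at w7.

No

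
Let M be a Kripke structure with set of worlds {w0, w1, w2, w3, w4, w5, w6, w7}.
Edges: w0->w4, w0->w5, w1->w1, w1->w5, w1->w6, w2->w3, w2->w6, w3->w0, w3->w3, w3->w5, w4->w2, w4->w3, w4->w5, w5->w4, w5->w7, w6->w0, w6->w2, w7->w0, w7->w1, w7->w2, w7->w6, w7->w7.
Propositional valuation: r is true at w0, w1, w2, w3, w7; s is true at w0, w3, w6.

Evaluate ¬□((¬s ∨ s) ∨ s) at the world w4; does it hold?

At w4: □((¬s ∨ s) ∨ s) is true, so ¬□((¬s ∨ s) ∨ s) is false.
  At w4: □((¬s ∨ s) ∨ s) requires (¬s ∨ s) ∨ s at every successor {w2, w3, w5}.
    At w2: (¬s ∨ s) ∨ s is true.
    At w3: (¬s ∨ s) ∨ s is true.
    At w5: (¬s ∨ s) ∨ s is true.
  So □((¬s ∨ s) ∨ s) is true at w4.

No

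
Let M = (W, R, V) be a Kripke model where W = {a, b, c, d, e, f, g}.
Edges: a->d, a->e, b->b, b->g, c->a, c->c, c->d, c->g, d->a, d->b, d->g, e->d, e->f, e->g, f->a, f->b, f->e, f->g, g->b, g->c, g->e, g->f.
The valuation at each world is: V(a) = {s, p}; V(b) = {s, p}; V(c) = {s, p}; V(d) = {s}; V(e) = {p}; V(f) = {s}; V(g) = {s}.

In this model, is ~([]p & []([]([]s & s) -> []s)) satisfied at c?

Recall that []ψ holds at a world iff ψ holds at every accessible world, and <>ψ holds iff ψ holds at some accessible world.
At c: []p & []([]([]s & s) -> []s) is false, so ~([]p & []([]([]s & s) -> []s)) is true.
  At c: []p is false, []([]([]s & s) -> []s) is true, so []p & []([]([]s & s) -> []s) is false.
    At c: []p requires p at every successor {a, c, d, g}.
      p fails at d, so []p is false at c.
    At c: []([]([]s & s) -> []s) requires []([]s & s) -> []s at every successor {a, c, d, g}.
      At a: []([]s & s) -> []s is true.
      At c: []([]s & s) -> []s is true.
      At d: []([]s & s) -> []s is true.
      At g: []([]s & s) -> []s is true.
    So []([]([]s & s) -> []s) is true at c.

Yes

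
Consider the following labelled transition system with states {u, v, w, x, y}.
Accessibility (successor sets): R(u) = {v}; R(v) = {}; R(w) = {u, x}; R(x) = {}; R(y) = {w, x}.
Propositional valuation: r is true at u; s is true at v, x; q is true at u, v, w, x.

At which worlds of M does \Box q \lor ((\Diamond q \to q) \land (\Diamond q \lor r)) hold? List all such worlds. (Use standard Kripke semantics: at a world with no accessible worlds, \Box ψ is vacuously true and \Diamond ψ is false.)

u, v, w, x, y

Let φ = \Box q \lor ((\Diamond q \to q) \land (\Diamond q \lor r)). Evaluate φ at each world:
  u (successors {v}): φ is true.
  v (successors ∅): φ is true.
  w (successors {u, x}): φ is true.
  x (successors ∅): φ is true.
  y (successors {w, x}): φ is true.
For instance, at w:
  At w: \Box q is true, (\Diamond q \to q) \land (\Diamond q \lor r) is true, so \Box q \lor ((\Diamond q \to q) \land (\Diamond q \lor r)) is true.
    At w: \Box q requires q at every successor {u, x}.
      At u: q is true.
      At x: q is true.
    So \Box q is true at w.
    At w: \Diamond q \to q is true, \Diamond q \lor r is true, so (\Diamond q \to q) \land (\Diamond q \lor r) is true.
      At w: \Diamond q is true, q is true, so \Diamond q \to q is true.
      At w: \Diamond q is true, r is false, so \Diamond q \lor r is true.
Satisfying worlds: {u, v, w, x, y}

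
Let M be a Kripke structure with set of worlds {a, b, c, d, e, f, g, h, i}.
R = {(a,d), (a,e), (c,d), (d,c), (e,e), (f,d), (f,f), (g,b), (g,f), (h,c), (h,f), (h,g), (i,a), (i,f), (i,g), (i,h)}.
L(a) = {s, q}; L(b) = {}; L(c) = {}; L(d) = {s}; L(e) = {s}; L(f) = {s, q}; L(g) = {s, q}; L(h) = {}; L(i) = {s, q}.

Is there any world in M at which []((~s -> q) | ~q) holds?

Recall that []ψ holds at a world iff ψ holds at every accessible world, and <>ψ holds iff ψ holds at some accessible world.
Let φ = []((~s -> q) | ~q). Evaluate φ at each world:
  a (successors {d, e}): φ is true.
  b (successors ∅): φ is true.
  c (successors {d}): φ is true.
  d (successors {c}): φ is true.
  e (successors {e}): φ is true.
  f (successors {d, f}): φ is true.
  g (successors {b, f}): φ is true.
  h (successors {c, f, g}): φ is true.
  i (successors {a, f, g, h}): φ is true.
Detail at a (witness):
  At a: []((~s -> q) | ~q) requires (~s -> q) | ~q at every successor {d, e}.
    At d: (~s -> q) | ~q is true.
    At e: (~s -> q) | ~q is true.
  So []((~s -> q) | ~q) is true at a.

Yes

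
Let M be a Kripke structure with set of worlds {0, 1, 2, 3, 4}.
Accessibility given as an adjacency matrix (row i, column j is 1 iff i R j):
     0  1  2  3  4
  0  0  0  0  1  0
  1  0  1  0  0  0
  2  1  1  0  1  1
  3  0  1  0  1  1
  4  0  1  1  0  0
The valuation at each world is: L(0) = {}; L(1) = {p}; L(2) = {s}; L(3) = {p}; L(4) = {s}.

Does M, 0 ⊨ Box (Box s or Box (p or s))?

Yes

At 0: Box (Box s or Box (p or s)) requires Box s or Box (p or s) at every successor {3}.
    At 3: Box s is false, Box (p or s) is true, so Box s or Box (p or s) is true.
      At 3: Box s requires s at every successor {1, 3, 4}.
        s fails at 1, so Box s is false at 3.
      At 3: Box (p or s) requires p or s at every successor {1, 3, 4}.
        At 1: p or s is true.
        At 3: p or s is true.
        At 4: p or s is true.
      So Box (p or s) is true at 3.
So Box (Box s or Box (p or s)) is true at 0.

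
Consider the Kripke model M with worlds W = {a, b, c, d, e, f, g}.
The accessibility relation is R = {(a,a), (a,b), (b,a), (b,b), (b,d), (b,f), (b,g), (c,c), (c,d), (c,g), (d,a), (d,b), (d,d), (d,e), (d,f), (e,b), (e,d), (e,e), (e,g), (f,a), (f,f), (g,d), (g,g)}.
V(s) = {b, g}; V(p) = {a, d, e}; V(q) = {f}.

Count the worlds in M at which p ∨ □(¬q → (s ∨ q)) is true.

3

Let φ = p ∨ □(¬q → (s ∨ q)). Evaluate φ at each world:
  a (successors {a, b}): φ is true.
  b (successors {a, b, d, f, g}): φ is false.
  c (successors {c, d, g}): φ is false.
  d (successors {a, b, d, e, f}): φ is true.
  e (successors {b, d, e, g}): φ is true.
  f (successors {a, f}): φ is false.
  g (successors {d, g}): φ is false.
For instance, at f:
  At f: p is false, □(¬q → (s ∨ q)) is false, so p ∨ □(¬q → (s ∨ q)) is false.
    At f: □(¬q → (s ∨ q)) requires ¬q → (s ∨ q) at every successor {a, f}.
      ¬q → (s ∨ q) fails at a, so □(¬q → (s ∨ q)) is false at f.
Satisfying worlds: {a, d, e}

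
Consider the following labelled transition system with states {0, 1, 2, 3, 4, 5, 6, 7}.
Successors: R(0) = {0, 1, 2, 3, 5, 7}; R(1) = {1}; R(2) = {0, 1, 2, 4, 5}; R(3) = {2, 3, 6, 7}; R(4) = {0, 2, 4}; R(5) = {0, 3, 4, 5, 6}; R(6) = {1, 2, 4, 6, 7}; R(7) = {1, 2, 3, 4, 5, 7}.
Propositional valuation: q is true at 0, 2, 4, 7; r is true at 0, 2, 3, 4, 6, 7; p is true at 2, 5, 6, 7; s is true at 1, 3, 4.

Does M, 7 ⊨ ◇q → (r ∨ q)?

Yes

At 7: ◇q is true, r ∨ q is true, so ◇q → (r ∨ q) is true.
  At 7: ◇q requires q at some successor in {1, 2, 3, 4, 5, 7}.
    q holds at 2, so ◇q is true at 7.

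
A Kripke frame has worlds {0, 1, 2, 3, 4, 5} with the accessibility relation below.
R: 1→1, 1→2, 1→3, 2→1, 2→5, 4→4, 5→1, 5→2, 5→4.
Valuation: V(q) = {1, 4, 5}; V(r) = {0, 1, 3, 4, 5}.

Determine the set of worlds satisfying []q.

0, 2, 3, 4

Let φ = []q. Evaluate φ at each world:
  0 (successors ∅): φ is true.
  1 (successors {1, 2, 3}): φ is false.
  2 (successors {1, 5}): φ is true.
  3 (successors ∅): φ is true.
  4 (successors {4}): φ is true.
  5 (successors {1, 2, 4}): φ is false.
For instance, at 1:
  At 1: []q requires q at every successor {1, 2, 3}.
    q fails at 2, so []q is false at 1.
Satisfying worlds: {0, 2, 3, 4}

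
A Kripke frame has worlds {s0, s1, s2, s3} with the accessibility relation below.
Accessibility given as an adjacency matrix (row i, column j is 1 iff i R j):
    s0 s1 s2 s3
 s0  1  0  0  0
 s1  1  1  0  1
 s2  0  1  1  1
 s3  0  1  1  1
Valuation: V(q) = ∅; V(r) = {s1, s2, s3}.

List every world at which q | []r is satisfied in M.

Let φ = q | []r. Evaluate φ at each world:
  s0 (successors {s0}): φ is false.
  s1 (successors {s0, s1, s3}): φ is false.
  s2 (successors {s1, s2, s3}): φ is true.
  s3 (successors {s1, s2, s3}): φ is true.
For instance, at s3:
  At s3: q is false, []r is true, so q | []r is true.
    At s3: []r requires r at every successor {s1, s2, s3}.
      At s1: r is true.
      At s2: r is true.
      At s3: r is true.
    So []r is true at s3.
Satisfying worlds: {s2, s3}

s2, s3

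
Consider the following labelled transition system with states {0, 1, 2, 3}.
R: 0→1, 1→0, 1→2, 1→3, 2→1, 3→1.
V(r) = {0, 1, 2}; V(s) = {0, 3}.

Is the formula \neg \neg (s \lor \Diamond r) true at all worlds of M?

Recall that \Diamond ψ holds at a world iff ψ holds at some accessible world.
Let φ = \neg \neg (s \lor \Diamond r). Evaluate φ at each world:
  0 (successors {1}): φ is true.
  1 (successors {0, 2, 3}): φ is true.
  2 (successors {1}): φ is true.
  3 (successors {1}): φ is true.
For instance, at 3:
  At 3: \neg (s \lor \Diamond r) is false, so \neg \neg (s \lor \Diamond r) is true.
    At 3: s \lor \Diamond r is true, so \neg (s \lor \Diamond r) is false.
      At 3: s is true, \Diamond r is true, so s \lor \Diamond r is true.

Yes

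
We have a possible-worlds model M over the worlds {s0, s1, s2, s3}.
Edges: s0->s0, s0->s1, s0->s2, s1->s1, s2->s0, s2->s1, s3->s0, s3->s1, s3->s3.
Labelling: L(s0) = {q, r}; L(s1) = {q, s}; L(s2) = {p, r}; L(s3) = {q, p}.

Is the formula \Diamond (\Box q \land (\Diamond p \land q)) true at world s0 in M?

At s0: \Diamond (\Box q \land (\Diamond p \land q)) requires \Box q \land (\Diamond p \land q) at some successor in {s0, s1, s2}.
  At s0: \Box q \land (\Diamond p \land q) is false.
  At s1: \Box q \land (\Diamond p \land q) is false.
  At s2: \Box q \land (\Diamond p \land q) is false.
So \Diamond (\Box q \land (\Diamond p \land q)) is false at s0.

No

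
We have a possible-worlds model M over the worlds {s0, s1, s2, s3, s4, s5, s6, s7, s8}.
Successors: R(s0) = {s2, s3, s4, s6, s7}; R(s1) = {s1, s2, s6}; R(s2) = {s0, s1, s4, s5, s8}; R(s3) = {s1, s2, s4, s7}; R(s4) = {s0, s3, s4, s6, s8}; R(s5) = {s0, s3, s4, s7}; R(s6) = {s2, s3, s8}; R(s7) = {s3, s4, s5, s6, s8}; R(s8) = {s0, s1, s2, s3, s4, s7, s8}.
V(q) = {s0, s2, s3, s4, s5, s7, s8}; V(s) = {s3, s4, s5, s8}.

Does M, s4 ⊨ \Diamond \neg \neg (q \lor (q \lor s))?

Recall that \Diamond ψ holds at a world iff ψ holds at some accessible world.
At s4: \Diamond \neg \neg (q \lor (q \lor s)) requires \neg \neg (q \lor (q \lor s)) at some successor in {s0, s3, s4, s6, s8}.
  \neg \neg (q \lor (q \lor s)) holds at s0, so \Diamond \neg \neg (q \lor (q \lor s)) is true at s4.

Yes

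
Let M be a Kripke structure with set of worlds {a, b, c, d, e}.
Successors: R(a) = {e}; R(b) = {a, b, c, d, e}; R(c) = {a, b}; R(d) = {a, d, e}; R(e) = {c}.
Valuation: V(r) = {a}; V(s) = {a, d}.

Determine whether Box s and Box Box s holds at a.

No

At a: Box s is false, Box Box s is false, so Box s and Box Box s is false.
  At a: Box s requires s at every successor {e}.
    s fails at e, so Box s is false at a.
  At a: Box Box s requires Box s at every successor {e}.
    Box s fails at e, so Box Box s is false at a.
      At e: Box s requires s at every successor {c}.
        s fails at c, so Box s is false at e.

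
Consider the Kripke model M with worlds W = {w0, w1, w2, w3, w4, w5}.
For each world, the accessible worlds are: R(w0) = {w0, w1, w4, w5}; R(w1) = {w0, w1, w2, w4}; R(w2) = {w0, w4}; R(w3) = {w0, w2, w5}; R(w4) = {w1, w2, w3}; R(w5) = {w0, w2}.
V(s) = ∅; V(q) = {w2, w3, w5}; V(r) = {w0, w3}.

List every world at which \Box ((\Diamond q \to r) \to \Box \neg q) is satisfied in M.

Recall that \Box ψ holds at a world iff ψ holds at every accessible world, and \Diamond ψ holds iff ψ holds at some accessible world.
Let φ = \Box ((\Diamond q \to r) \to \Box \neg q). Evaluate φ at each world:
  w0 (successors {w0, w1, w4, w5}): φ is false.
  w1 (successors {w0, w1, w2, w4}): φ is false.
  w2 (successors {w0, w4}): φ is false.
  w3 (successors {w0, w2, w5}): φ is false.
  w4 (successors {w1, w2, w3}): φ is false.
  w5 (successors {w0, w2}): φ is false.
For instance, at w1:
  At w1: \Box ((\Diamond q \to r) \to \Box \neg q) requires (\Diamond q \to r) \to \Box \neg q at every successor {w0, w1, w2, w4}.
    (\Diamond q \to r) \to \Box \neg q fails at w0, so \Box ((\Diamond q \to r) \to \Box \neg q) is false at w1.
      At w0: \Diamond q \to r is true, \Box \neg q is false, so (\Diamond q \to r) \to \Box \neg q is false.
Satisfying worlds: none.

none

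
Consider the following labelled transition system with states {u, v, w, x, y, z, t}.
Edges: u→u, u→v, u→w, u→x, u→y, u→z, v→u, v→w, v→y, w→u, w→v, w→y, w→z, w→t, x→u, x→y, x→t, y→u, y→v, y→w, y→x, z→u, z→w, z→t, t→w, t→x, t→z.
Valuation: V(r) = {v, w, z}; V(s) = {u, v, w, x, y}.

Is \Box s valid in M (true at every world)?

Let φ = \Box s. Evaluate φ at each world:
  u (successors {u, v, w, x, y, z}): φ is false.
  v (successors {u, w, y}): φ is true.
  w (successors {u, v, y, z, t}): φ is false.
  x (successors {u, y, t}): φ is false.
  y (successors {u, v, w, x}): φ is true.
  z (successors {u, w, t}): φ is false.
  t (successors {w, x, z}): φ is false.
Detail at u (counterexample):
  At u: \Box s requires s at every successor {u, v, w, x, y, z}.
    s fails at z, so \Box s is false at u.

No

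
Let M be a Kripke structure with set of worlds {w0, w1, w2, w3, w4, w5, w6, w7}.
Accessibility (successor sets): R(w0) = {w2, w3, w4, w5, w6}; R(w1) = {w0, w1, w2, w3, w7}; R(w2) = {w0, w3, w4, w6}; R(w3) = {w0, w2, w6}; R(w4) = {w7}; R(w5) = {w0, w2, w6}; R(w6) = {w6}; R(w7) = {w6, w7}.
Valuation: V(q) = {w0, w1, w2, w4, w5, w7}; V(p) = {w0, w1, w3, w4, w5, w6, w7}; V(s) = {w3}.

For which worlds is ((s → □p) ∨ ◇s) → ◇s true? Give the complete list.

Recall that □ψ holds at a world iff ψ holds at every accessible world, and ◇ψ holds iff ψ holds at some accessible world.
Let φ = ((s → □p) ∨ ◇s) → ◇s. Evaluate φ at each world:
  w0 (successors {w2, w3, w4, w5, w6}): φ is true.
  w1 (successors {w0, w1, w2, w3, w7}): φ is true.
  w2 (successors {w0, w3, w4, w6}): φ is true.
  w3 (successors {w0, w2, w6}): φ is true.
  w4 (successors {w7}): φ is false.
  w5 (successors {w0, w2, w6}): φ is false.
  w6 (successors {w6}): φ is false.
  w7 (successors {w6, w7}): φ is false.
For instance, at w1:
  At w1: (s → □p) ∨ ◇s is true, ◇s is true, so ((s → □p) ∨ ◇s) → ◇s is true.
    At w1: s → □p is true, ◇s is true, so (s → □p) ∨ ◇s is true.
      At w1: s is false, □p is false, so s → □p is true.
      At w1: ◇s requires s at some successor in {w0, w1, w2, w3, w7}.
        s holds at w3, so ◇s is true at w1.
    At w1: ◇s requires s at some successor in {w0, w1, w2, w3, w7}.
      s holds at w3, so ◇s is true at w1.
Satisfying worlds: {w0, w1, w2, w3}

w0, w1, w2, w3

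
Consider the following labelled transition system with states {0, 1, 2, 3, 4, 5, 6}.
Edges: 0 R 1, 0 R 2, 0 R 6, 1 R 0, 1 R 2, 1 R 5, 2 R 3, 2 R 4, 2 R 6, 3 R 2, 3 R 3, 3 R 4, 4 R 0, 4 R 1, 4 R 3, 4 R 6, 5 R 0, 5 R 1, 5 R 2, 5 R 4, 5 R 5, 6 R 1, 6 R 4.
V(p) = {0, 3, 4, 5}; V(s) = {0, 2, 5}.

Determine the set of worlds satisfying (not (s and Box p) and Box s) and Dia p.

1

Let φ = (not (s and Box p) and Box s) and Dia p. Evaluate φ at each world:
  0 (successors {1, 2, 6}): φ is false.
  1 (successors {0, 2, 5}): φ is true.
  2 (successors {3, 4, 6}): φ is false.
  3 (successors {2, 3, 4}): φ is false.
  4 (successors {0, 1, 3, 6}): φ is false.
  5 (successors {0, 1, 2, 4, 5}): φ is false.
  6 (successors {1, 4}): φ is false.
For instance, at 4:
  At 4: not (s and Box p) and Box s is false, Dia p is true, so (not (s and Box p) and Box s) and Dia p is false.
    At 4: not (s and Box p) is true, Box s is false, so not (s and Box p) and Box s is false.
      At 4: s and Box p is false, so not (s and Box p) is true.
      At 4: Box s requires s at every successor {0, 1, 3, 6}.
        s fails at 1, so Box s is false at 4.
    At 4: Dia p requires p at some successor in {0, 1, 3, 6}.
      p holds at 0, so Dia p is true at 4.
Satisfying worlds: {1}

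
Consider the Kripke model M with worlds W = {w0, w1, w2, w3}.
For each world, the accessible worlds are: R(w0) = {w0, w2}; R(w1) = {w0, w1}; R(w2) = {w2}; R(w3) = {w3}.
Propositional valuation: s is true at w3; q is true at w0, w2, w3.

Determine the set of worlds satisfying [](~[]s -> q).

Recall that []ψ holds at a world iff ψ holds at every accessible world, and <>ψ holds iff ψ holds at some accessible world.
Let φ = [](~[]s -> q). Evaluate φ at each world:
  w0 (successors {w0, w2}): φ is true.
  w1 (successors {w0, w1}): φ is false.
  w2 (successors {w2}): φ is true.
  w3 (successors {w3}): φ is true.
For instance, at w1:
  At w1: [](~[]s -> q) requires ~[]s -> q at every successor {w0, w1}.
    ~[]s -> q fails at w1, so [](~[]s -> q) is false at w1.
      At w1: ~[]s is true, q is false, so ~[]s -> q is false.
Satisfying worlds: {w0, w2, w3}

w0, w2, w3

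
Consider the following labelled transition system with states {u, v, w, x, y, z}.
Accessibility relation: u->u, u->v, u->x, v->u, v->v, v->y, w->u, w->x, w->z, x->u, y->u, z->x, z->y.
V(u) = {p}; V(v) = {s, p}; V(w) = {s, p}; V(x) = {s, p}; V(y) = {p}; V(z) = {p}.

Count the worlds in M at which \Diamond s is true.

4

Let φ = \Diamond s. Evaluate φ at each world:
  u (successors {u, v, x}): φ is true.
  v (successors {u, v, y}): φ is true.
  w (successors {u, x, z}): φ is true.
  x (successors {u}): φ is false.
  y (successors {u}): φ is false.
  z (successors {x, y}): φ is true.
For instance, at z:
  At z: \Diamond s requires s at some successor in {x, y}.
    s holds at x, so \Diamond s is true at z.
Satisfying worlds: {u, v, w, z}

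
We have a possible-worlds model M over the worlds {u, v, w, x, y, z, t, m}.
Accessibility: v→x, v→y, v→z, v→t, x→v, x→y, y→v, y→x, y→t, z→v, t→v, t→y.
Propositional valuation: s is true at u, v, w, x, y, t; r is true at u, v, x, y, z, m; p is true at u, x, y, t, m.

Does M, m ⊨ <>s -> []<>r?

At m: <>s is false, []<>r is true, so <>s -> []<>r is true.
  At m: no accessible worlds, so <>s is false.
  At m: no accessible worlds, so []<>r holds vacuously.

Yes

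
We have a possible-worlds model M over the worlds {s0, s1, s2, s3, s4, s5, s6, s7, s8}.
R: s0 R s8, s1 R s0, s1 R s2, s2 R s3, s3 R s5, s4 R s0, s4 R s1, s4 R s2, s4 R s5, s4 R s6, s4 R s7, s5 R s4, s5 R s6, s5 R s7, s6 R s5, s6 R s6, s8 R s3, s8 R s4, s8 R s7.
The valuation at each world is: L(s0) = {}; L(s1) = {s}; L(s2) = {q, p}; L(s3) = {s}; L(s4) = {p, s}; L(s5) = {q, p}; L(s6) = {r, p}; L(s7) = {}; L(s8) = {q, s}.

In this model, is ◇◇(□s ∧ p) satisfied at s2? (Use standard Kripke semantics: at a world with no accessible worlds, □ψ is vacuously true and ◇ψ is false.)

No

At s2: ◇◇(□s ∧ p) requires ◇(□s ∧ p) at some successor in {s3}.
  At s3: ◇(□s ∧ p) is false.
So ◇◇(□s ∧ p) is false at s2.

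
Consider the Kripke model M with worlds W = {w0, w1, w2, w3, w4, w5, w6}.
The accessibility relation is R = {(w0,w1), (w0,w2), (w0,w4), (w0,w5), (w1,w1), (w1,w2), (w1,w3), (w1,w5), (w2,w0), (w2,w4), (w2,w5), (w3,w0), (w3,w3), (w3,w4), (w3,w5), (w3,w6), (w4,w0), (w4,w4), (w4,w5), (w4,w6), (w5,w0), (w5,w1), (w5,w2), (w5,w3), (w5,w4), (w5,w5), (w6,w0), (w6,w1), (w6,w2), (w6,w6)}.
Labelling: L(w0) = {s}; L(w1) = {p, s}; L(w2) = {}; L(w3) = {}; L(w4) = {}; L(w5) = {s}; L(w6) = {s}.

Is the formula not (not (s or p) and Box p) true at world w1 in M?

Yes

At w1: not (s or p) and Box p is false, so not (not (s or p) and Box p) is true.
  At w1: not (s or p) is false, Box p is false, so not (s or p) and Box p is false.
    At w1: Box p requires p at every successor {w1, w2, w3, w5}.
      p fails at w2, so Box p is false at w1.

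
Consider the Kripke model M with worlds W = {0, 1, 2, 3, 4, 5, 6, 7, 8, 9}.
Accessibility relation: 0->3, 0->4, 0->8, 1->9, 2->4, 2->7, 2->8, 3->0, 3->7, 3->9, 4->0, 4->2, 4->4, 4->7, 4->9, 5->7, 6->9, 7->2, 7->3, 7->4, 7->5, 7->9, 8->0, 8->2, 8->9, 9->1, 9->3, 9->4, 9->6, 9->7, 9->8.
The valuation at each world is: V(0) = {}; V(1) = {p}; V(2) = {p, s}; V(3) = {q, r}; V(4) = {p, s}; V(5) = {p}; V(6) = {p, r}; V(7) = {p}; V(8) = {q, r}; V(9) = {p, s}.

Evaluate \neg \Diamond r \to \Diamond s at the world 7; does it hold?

Yes

At 7: \neg \Diamond r is false, \Diamond s is true, so \neg \Diamond r \to \Diamond s is true.
  At 7: \Diamond r is true, so \neg \Diamond r is false.
    At 7: \Diamond r requires r at some successor in {2, 3, 4, 5, 9}.
      r holds at 3, so \Diamond r is true at 7.
  At 7: \Diamond s requires s at some successor in {2, 3, 4, 5, 9}.
    s holds at 2, so \Diamond s is true at 7.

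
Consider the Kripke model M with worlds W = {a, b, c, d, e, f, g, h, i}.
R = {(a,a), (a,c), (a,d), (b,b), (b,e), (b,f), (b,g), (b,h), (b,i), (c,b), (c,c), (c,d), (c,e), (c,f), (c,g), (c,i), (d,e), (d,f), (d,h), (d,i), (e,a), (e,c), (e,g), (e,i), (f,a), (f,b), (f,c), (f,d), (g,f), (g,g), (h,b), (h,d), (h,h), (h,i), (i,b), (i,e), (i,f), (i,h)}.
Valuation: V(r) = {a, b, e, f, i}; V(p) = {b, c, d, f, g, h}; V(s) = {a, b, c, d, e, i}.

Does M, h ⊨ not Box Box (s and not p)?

At h: Box Box (s and not p) is false, so not Box Box (s and not p) is true.
  At h: Box Box (s and not p) requires Box (s and not p) at every successor {b, d, h, i}.
    Box (s and not p) fails at b, so Box Box (s and not p) is false at h.
      At b: Box (s and not p) requires s and not p at every successor {b, e, f, g, h, i}.
        s and not p fails at b, so Box (s and not p) is false at b.

Yes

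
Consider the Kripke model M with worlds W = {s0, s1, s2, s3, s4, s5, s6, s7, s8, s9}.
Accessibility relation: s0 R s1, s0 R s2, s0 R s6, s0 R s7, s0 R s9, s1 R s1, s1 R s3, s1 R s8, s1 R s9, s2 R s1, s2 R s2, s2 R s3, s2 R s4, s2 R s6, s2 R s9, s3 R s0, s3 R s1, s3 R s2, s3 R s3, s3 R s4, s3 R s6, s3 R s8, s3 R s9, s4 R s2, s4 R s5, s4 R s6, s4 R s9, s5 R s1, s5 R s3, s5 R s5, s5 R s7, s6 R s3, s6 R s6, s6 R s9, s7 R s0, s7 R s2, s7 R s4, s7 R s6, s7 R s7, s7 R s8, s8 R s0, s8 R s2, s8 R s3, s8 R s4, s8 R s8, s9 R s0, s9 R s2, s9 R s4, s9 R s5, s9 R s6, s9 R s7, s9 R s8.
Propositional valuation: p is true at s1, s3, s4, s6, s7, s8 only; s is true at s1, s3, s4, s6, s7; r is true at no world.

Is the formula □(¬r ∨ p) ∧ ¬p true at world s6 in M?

No

Recall that □ψ holds at a world iff ψ holds at every accessible world, and ◇ψ holds iff ψ holds at some accessible world.
At s6: □(¬r ∨ p) is true, ¬p is false, so □(¬r ∨ p) ∧ ¬p is false.
  At s6: □(¬r ∨ p) requires ¬r ∨ p at every successor {s3, s6, s9}.
    At s3: ¬r ∨ p is true.
    At s6: ¬r ∨ p is true.
    At s9: ¬r ∨ p is true.
  So □(¬r ∨ p) is true at s6.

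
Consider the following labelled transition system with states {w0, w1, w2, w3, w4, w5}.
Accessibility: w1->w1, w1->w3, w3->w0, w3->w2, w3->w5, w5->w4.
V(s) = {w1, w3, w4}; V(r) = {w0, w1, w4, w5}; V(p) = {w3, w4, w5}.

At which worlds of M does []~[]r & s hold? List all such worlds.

w1, w4

Recall that []ψ holds at a world iff ψ holds at every accessible world, and <>ψ holds iff ψ holds at some accessible world.
Let φ = []~[]r & s. Evaluate φ at each world:
  w0 (successors ∅): φ is false.
  w1 (successors {w1, w3}): φ is true.
  w2 (successors ∅): φ is false.
  w3 (successors {w0, w2, w5}): φ is false.
  w4 (successors ∅): φ is true.
  w5 (successors {w4}): φ is false.
For instance, at w3:
  At w3: []~[]r is false, s is true, so []~[]r & s is false.
    At w3: []~[]r requires ~[]r at every successor {w0, w2, w5}.
      ~[]r fails at w0, so []~[]r is false at w3.
Satisfying worlds: {w1, w4}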